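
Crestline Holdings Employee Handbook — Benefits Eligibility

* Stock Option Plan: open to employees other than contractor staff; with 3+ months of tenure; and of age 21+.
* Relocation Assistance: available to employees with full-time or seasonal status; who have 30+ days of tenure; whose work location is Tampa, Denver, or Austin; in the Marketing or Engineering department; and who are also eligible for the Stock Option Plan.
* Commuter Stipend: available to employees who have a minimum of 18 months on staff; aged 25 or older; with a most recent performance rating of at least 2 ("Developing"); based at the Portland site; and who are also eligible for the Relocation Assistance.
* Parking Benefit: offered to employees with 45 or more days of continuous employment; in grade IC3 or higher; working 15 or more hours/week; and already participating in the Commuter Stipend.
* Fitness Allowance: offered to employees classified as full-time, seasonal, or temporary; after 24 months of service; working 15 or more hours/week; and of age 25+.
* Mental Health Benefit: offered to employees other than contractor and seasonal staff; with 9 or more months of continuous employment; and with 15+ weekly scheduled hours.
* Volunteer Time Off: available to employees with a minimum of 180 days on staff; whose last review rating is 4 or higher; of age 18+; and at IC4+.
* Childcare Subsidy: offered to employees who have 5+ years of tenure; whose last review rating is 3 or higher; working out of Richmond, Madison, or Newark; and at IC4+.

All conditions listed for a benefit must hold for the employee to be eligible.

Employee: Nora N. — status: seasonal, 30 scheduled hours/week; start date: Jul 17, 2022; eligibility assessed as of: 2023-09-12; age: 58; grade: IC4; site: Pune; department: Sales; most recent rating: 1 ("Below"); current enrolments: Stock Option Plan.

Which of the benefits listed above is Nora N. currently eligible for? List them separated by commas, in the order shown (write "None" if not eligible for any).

Service from Jul 17, 2022 to 2023-09-12: 422 days.
Stock Option Plan — status seasonal ✓ (not excluded); service 422 days ≥ 3 months (≈90 days) ✓; age 58 ≥ 21 ✓ → eligible.
Relocation Assistance — status seasonal ✓; service 422 days ≥ 30 days ✓; site Pune ✗ (not Tampa, Denver, or Austin) → not eligible.
Commuter Stipend — service 422 days < 18 months (≈540 days) ✗ → not eligible.
Parking Benefit — service 422 days ≥ 45 days ✓; grade IC4 ≥ IC3 ✓; 30 hrs/wk ≥ 15 ✓; not enrolled in Commuter Stipend ✗ → not eligible.
Fitness Allowance — status seasonal ✓; service 422 days < 24 months (≈720 days) ✗ → not eligible.
Mental Health Benefit — status seasonal ✗ (excluded) → not eligible.
Volunteer Time Off — service 422 days ≥ 180 days ✓; rating 1 < 4 ✗ → not eligible.
Childcare Subsidy — service 422 days < 5 years (≈1825 days) ✗ → not eligible.

Stock Option Plan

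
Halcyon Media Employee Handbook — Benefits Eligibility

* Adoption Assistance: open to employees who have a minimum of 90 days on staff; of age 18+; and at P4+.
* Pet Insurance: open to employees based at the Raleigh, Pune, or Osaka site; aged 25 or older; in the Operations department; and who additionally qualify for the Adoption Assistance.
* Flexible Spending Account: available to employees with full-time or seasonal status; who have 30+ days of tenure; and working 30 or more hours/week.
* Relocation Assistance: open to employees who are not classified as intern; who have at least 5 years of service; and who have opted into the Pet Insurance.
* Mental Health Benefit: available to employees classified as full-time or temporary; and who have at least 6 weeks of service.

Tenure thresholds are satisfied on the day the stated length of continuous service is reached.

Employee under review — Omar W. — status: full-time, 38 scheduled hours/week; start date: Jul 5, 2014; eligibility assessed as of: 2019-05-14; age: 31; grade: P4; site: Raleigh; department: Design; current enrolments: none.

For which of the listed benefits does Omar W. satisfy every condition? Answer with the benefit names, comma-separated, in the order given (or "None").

Adoption Assistance, Flexible Spending Account, Mental Health Benefit

Service from Jul 5, 2014 to 2019-05-14: 1774 days.
Adoption Assistance — service 1774 days ≥ 90 days ✓; age 31 ≥ 18 ✓; grade P4 ≥ P4 ✓ → eligible.
Pet Insurance — site Raleigh ✓; age 31 ≥ 25 ✓; dept Design ✗ → not eligible.
Flexible Spending Account — status full-time ✓; service 1774 days ≥ 30 days ✓; 38 hrs/wk ≥ 30 ✓ → eligible.
Relocation Assistance — status full-time ✓ (not excluded); service 1774 days < 5 years (≈1825 days) ✗ → not eligible.
Mental Health Benefit — status full-time ✓; service 1774 days ≥ 6 weeks (≈42 days) ✓ → eligible.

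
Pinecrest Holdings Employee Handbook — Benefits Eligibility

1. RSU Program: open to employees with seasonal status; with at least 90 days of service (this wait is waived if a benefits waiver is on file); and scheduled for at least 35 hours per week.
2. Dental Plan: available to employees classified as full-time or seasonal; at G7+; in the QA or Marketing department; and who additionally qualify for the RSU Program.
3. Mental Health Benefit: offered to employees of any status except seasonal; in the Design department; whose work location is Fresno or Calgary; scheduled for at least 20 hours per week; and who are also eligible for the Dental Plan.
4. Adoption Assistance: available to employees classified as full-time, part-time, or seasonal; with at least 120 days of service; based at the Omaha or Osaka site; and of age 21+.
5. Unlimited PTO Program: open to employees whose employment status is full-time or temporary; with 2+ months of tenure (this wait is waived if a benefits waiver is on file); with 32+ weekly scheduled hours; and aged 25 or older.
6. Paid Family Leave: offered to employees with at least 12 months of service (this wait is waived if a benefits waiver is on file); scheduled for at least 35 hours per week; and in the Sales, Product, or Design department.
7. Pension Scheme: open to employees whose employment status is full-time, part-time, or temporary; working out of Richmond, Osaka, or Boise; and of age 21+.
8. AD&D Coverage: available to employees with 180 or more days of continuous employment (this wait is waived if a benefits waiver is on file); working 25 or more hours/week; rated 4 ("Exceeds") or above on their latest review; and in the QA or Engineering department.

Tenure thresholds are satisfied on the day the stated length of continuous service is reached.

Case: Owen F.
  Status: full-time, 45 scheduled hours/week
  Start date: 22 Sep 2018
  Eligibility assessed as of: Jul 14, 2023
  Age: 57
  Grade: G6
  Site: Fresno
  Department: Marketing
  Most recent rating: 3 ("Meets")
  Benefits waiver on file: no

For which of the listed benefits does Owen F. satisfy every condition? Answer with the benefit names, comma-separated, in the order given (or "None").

Unlimited PTO Program

Service from 22 Sep 2018 to Jul 14, 2023: 1756 days.
RSU Program — status full-time ✗ (requires seasonal) → not eligible.
Dental Plan — status full-time ✓; grade G6 < G7 ✗ → not eligible.
Mental Health Benefit — status full-time ✓ (not excluded); dept Marketing ✗ → not eligible.
Adoption Assistance — status full-time ✓; service 1756 days ≥ 120 days ✓; site Fresno ✗ (not Omaha or Osaka) → not eligible.
Unlimited PTO Program — status full-time ✓; no waiver, service 1756 days ≥ 2 months (≈60 days) ✓; 45 hrs/wk ≥ 32 ✓; age 57 ≥ 25 ✓ → eligible.
Paid Family Leave — no waiver, service 1756 days ≥ 12 months (≈360 days) ✓; 45 hrs/wk ≥ 35 ✓; dept Marketing ✗ → not eligible.
Pension Scheme — status full-time ✓; site Fresno ✗ (not Richmond, Osaka, or Boise) → not eligible.
AD&D Coverage — no waiver, service 1756 days ≥ 180 days ✓; 45 hrs/wk ≥ 25 ✓; rating 3 < 4 ✗ → not eligible.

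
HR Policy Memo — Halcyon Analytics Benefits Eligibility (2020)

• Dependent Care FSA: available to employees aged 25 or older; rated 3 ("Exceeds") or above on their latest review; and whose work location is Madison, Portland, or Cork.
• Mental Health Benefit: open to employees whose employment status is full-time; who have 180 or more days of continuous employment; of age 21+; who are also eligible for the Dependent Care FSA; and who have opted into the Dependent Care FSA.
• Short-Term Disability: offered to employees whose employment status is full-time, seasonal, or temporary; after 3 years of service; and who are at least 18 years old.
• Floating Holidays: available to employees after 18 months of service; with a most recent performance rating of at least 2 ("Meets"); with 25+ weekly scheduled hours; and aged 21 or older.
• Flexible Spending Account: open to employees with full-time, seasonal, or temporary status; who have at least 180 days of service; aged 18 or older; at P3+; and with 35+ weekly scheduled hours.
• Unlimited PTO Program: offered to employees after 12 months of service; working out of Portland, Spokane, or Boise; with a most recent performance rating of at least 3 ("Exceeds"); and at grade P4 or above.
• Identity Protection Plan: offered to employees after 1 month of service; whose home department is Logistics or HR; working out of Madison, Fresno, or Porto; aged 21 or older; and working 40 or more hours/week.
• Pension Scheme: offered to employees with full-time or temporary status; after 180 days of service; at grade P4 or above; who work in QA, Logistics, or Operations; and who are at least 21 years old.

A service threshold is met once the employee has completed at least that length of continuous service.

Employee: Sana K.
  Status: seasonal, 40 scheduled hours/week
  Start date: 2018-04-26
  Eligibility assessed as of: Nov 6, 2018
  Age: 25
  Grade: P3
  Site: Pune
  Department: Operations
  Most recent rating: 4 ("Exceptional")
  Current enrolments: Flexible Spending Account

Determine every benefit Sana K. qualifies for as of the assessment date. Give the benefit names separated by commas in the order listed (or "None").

Flexible Spending Account

Service from 2018-04-26 to Nov 6, 2018: 194 days.
Dependent Care FSA — age 25 ≥ 25 ✓; rating 4 ≥ 3 ✓; site Pune ✗ (not Madison, Portland, or Cork) → not eligible.
Mental Health Benefit — status seasonal ✗ (requires full-time) → not eligible.
Short-Term Disability — status seasonal ✓; service 194 days < 3 years (≈1095 days) ✗ → not eligible.
Floating Holidays — service 194 days < 18 months (≈540 days) ✗ → not eligible.
Flexible Spending Account — status seasonal ✓; service 194 days ≥ 180 days ✓; age 25 ≥ 18 ✓; grade P3 ≥ P3 ✓; 40 hrs/wk ≥ 35 ✓ → eligible.
Unlimited PTO Program — service 194 days < 12 months (≈360 days) ✗ → not eligible.
Identity Protection Plan — service 194 days ≥ 1 month (≈30 days) ✓; dept Operations ✗ → not eligible.
Pension Scheme — status seasonal ✗ (requires full-time or temporary) → not eligible.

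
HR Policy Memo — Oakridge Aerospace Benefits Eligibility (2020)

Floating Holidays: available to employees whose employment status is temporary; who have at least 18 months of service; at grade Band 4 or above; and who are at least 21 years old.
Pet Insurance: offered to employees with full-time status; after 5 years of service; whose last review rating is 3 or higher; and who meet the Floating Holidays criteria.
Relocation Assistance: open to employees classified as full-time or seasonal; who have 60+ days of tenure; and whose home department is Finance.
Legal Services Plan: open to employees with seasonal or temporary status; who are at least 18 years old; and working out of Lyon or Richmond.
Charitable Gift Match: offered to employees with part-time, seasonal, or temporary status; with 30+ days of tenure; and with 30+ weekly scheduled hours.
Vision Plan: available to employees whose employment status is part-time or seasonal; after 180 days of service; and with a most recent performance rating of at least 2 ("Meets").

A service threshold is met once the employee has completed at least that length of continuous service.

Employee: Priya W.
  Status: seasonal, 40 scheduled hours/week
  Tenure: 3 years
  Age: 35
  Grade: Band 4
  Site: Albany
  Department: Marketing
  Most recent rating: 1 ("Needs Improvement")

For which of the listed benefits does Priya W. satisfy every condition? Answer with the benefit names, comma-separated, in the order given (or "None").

Charitable Gift Match

Floating Holidays — status seasonal ✗ (requires temporary) → not eligible.
Pet Insurance — status seasonal ✗ (requires full-time) → not eligible.
Relocation Assistance — status seasonal ✓; service 3 years ≥ 60 days ✓; dept Marketing ✗ → not eligible.
Legal Services Plan — status seasonal ✓; age 35 ≥ 18 ✓; site Albany ✗ (not Lyon or Richmond) → not eligible.
Charitable Gift Match — status seasonal ✓; service 3 years ≥ 30 days ✓; 40 hrs/wk ≥ 30 ✓ → eligible.
Vision Plan — status seasonal ✓; service 3 years ≥ 180 days ✓; rating 1 < 2 ✗ → not eligible.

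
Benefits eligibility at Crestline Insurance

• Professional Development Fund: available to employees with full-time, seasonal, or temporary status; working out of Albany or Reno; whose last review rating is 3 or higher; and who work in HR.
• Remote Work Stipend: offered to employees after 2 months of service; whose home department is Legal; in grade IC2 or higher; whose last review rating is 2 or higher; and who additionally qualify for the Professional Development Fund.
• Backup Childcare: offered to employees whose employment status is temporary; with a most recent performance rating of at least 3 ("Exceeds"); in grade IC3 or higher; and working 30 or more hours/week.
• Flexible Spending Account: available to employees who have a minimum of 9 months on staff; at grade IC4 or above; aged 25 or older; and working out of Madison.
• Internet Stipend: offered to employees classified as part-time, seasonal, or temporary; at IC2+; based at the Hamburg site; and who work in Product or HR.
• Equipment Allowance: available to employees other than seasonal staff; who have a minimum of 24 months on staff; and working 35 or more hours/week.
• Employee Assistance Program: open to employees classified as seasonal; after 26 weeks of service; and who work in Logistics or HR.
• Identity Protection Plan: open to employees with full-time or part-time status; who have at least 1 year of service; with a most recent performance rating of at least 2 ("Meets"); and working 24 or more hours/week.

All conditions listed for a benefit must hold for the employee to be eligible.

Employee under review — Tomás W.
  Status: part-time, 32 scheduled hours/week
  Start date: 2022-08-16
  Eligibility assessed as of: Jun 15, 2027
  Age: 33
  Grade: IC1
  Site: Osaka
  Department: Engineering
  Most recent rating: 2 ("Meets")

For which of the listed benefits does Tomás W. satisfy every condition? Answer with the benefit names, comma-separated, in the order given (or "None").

Identity Protection Plan

Service from 2022-08-16 to Jun 15, 2027: 1764 days.
Professional Development Fund — status part-time ✗ (requires full-time, seasonal, or temporary) → not eligible.
Remote Work Stipend — service 1764 days ≥ 2 months (≈60 days) ✓; dept Engineering ✗ → not eligible.
Backup Childcare — status part-time ✗ (requires temporary) → not eligible.
Flexible Spending Account — service 1764 days ≥ 9 months (≈270 days) ✓; grade IC1 < IC4 ✗ → not eligible.
Internet Stipend — status part-time ✓; grade IC1 < IC2 ✗ → not eligible.
Equipment Allowance — status part-time ✓ (not excluded); service 1764 days ≥ 24 months (≈720 days) ✓; 32 hrs/wk < 35 ✗ → not eligible.
Employee Assistance Program — status part-time ✗ (requires seasonal) → not eligible.
Identity Protection Plan — status part-time ✓; service 1764 days ≥ 1 year (≈365 days) ✓; rating 2 ≥ 2 ✓; 32 hrs/wk ≥ 24 ✓ → eligible.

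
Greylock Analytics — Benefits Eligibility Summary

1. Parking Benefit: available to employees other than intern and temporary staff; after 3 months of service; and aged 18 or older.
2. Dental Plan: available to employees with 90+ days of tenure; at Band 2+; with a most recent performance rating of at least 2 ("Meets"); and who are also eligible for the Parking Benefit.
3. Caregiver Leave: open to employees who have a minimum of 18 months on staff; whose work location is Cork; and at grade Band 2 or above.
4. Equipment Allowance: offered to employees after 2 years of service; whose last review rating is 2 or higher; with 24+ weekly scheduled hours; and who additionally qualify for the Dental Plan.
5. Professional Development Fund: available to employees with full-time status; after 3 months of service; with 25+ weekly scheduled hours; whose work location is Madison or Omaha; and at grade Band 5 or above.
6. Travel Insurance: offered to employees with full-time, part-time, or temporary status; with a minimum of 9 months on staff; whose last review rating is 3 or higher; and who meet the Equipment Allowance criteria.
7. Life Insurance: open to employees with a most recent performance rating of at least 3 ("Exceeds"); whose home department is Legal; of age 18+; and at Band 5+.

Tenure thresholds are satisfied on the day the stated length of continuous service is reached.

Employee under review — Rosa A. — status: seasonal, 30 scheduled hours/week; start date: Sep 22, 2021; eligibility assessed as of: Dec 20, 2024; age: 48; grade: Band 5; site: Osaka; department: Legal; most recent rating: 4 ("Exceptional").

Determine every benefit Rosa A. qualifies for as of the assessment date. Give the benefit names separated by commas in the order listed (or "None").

Parking Benefit, Dental Plan, Equipment Allowance, Life Insurance

Service from Sep 22, 2021 to Dec 20, 2024: 1185 days.
Parking Benefit — status seasonal ✓ (not excluded); service 1185 days ≥ 3 months (≈90 days) ✓; age 48 ≥ 18 ✓ → eligible.
Dental Plan — service 1185 days ≥ 90 days ✓; grade Band 5 ≥ Band 2 ✓; rating 4 ≥ 2 ✓; eligible for Parking Benefit ✓ → eligible.
Caregiver Leave — service 1185 days ≥ 18 months (≈540 days) ✓; site Osaka ✗ (not Cork) → not eligible.
Equipment Allowance — service 1185 days ≥ 2 years (≈730 days) ✓; rating 4 ≥ 2 ✓; 30 hrs/wk ≥ 24 ✓; eligible for Dental Plan ✓ → eligible.
Professional Development Fund — status seasonal ✗ (requires full-time) → not eligible.
Travel Insurance — status seasonal ✗ (requires full-time, part-time, or temporary) → not eligible.
Life Insurance — rating 4 ≥ 3 ✓; dept Legal ✓; age 48 ≥ 18 ✓; grade Band 5 ≥ Band 5 ✓ → eligible.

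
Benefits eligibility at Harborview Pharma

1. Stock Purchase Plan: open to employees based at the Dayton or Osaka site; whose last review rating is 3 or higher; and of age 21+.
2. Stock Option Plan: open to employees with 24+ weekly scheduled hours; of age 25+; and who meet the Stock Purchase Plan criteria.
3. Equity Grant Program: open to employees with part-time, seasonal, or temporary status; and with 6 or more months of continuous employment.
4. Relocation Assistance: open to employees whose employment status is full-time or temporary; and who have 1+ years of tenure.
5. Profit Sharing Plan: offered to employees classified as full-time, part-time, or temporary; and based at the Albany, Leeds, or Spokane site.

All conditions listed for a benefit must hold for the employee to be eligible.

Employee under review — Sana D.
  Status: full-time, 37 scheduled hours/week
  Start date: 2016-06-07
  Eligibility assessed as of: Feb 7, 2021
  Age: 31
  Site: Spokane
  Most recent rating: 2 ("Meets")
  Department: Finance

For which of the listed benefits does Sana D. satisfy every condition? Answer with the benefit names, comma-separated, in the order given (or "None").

Relocation Assistance, Profit Sharing Plan

Service from 2016-06-07 to Feb 7, 2021: 1706 days.
Stock Purchase Plan — site Spokane ✗ (not Dayton or Osaka) → not eligible.
Stock Option Plan — 37 hrs/wk ≥ 24 ✓; age 31 ≥ 25 ✓; not eligible for Stock Purchase Plan ✗ → not eligible.
Equity Grant Program — status full-time ✗ (requires part-time, seasonal, or temporary) → not eligible.
Relocation Assistance — status full-time ✓; service 1706 days ≥ 1 year (≈365 days) ✓ → eligible.
Profit Sharing Plan — status full-time ✓; site Spokane ✓ → eligible.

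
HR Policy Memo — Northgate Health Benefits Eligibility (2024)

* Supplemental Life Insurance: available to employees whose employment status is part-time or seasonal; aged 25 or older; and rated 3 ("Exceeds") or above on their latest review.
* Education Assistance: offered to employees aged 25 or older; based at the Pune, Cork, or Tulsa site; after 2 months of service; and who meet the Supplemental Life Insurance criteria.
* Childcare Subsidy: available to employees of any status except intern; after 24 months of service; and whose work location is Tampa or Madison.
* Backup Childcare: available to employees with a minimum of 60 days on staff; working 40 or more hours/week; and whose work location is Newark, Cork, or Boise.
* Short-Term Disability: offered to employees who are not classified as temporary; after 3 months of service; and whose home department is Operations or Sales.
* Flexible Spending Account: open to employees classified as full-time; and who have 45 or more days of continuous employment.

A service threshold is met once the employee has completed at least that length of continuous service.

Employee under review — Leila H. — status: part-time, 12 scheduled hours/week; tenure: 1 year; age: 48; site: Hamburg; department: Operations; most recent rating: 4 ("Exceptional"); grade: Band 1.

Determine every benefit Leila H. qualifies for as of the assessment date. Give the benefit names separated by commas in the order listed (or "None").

Supplemental Life Insurance — status part-time ✓; age 48 ≥ 25 ✓; rating 4 ≥ 3 ✓ → eligible.
Education Assistance — age 48 ≥ 25 ✓; site Hamburg ✗ (not Pune, Cork, or Tulsa) → not eligible.
Childcare Subsidy — status part-time ✓ (not excluded); service 1 year < 24 months (≈720 days) ✗ → not eligible.
Backup Childcare — service 1 year ≥ 60 days ✓; 12 hrs/wk < 40 ✗ → not eligible.
Short-Term Disability — status part-time ✓ (not excluded); service 1 year ≥ 3 months (≈90 days) ✓; dept Operations ✓ → eligible.
Flexible Spending Account — status part-time ✗ (requires full-time) → not eligible.

Supplemental Life Insurance, Short-Term Disability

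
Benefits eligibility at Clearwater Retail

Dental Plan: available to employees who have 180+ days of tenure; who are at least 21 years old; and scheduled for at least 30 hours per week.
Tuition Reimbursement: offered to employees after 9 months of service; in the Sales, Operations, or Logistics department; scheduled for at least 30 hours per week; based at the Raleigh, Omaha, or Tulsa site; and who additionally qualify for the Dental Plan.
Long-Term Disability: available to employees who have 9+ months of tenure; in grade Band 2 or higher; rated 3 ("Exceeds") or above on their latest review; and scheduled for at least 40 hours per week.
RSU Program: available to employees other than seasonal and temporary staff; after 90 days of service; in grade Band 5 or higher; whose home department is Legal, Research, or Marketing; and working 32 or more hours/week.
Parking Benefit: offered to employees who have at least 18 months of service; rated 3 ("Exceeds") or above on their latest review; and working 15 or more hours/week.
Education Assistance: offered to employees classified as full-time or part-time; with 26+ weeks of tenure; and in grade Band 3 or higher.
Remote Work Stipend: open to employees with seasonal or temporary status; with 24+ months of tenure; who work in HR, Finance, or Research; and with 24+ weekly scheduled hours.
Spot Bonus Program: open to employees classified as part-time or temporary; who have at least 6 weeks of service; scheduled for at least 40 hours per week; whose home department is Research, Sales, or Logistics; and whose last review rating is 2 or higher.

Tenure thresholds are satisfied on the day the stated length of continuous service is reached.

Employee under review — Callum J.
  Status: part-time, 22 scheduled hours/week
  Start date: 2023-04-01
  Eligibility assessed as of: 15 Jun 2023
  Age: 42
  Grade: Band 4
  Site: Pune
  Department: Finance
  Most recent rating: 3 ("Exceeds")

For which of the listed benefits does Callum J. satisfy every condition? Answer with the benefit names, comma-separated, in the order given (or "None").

None

Service from 2023-04-01 to 15 Jun 2023: 75 days.
Dental Plan — service 75 days < 180 days ✗ → not eligible.
Tuition Reimbursement — service 75 days < 9 months (≈270 days) ✗ → not eligible.
Long-Term Disability — service 75 days < 9 months (≈270 days) ✗ → not eligible.
RSU Program — status part-time ✓ (not excluded); service 75 days < 90 days ✗ → not eligible.
Parking Benefit — service 75 days < 18 months (≈540 days) ✗ → not eligible.
Education Assistance — status part-time ✓; service 75 days < 26 weeks (≈182 days) ✗ → not eligible.
Remote Work Stipend — status part-time ✗ (requires seasonal or temporary) → not eligible.
Spot Bonus Program — status part-time ✓; service 75 days ≥ 6 weeks (≈42 days) ✓; 22 hrs/wk < 40 ✗ → not eligible.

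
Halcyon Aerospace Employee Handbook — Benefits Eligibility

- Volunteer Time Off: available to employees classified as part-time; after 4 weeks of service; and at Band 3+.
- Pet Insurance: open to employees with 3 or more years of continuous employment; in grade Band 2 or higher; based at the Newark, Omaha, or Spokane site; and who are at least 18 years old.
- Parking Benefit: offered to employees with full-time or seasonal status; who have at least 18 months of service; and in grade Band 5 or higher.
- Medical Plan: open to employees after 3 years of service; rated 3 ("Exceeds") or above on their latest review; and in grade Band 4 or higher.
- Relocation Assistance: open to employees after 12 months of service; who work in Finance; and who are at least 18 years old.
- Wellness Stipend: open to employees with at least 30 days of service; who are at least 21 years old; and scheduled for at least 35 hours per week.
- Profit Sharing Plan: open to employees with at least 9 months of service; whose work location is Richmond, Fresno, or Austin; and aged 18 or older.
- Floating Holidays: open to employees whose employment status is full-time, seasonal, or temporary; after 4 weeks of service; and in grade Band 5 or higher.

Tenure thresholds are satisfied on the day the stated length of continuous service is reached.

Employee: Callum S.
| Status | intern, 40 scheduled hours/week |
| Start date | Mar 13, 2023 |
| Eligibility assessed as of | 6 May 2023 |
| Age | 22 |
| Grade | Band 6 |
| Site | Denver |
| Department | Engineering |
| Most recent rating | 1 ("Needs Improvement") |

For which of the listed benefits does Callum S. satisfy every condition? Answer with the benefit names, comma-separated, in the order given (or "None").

Service from Mar 13, 2023 to 6 May 2023: 54 days.
Volunteer Time Off — status intern ✗ (requires part-time) → not eligible.
Pet Insurance — service 54 days < 3 years (≈1095 days) ✗ → not eligible.
Parking Benefit — status intern ✗ (requires full-time or seasonal) → not eligible.
Medical Plan — service 54 days < 3 years (≈1095 days) ✗ → not eligible.
Relocation Assistance — service 54 days < 12 months (≈360 days) ✗ → not eligible.
Wellness Stipend — service 54 days ≥ 30 days ✓; age 22 ≥ 21 ✓; 40 hrs/wk ≥ 35 ✓ → eligible.
Profit Sharing Plan — service 54 days < 9 months (≈270 days) ✗ → not eligible.
Floating Holidays — status intern ✗ (requires full-time, seasonal, or temporary) → not eligible.

Wellness Stipend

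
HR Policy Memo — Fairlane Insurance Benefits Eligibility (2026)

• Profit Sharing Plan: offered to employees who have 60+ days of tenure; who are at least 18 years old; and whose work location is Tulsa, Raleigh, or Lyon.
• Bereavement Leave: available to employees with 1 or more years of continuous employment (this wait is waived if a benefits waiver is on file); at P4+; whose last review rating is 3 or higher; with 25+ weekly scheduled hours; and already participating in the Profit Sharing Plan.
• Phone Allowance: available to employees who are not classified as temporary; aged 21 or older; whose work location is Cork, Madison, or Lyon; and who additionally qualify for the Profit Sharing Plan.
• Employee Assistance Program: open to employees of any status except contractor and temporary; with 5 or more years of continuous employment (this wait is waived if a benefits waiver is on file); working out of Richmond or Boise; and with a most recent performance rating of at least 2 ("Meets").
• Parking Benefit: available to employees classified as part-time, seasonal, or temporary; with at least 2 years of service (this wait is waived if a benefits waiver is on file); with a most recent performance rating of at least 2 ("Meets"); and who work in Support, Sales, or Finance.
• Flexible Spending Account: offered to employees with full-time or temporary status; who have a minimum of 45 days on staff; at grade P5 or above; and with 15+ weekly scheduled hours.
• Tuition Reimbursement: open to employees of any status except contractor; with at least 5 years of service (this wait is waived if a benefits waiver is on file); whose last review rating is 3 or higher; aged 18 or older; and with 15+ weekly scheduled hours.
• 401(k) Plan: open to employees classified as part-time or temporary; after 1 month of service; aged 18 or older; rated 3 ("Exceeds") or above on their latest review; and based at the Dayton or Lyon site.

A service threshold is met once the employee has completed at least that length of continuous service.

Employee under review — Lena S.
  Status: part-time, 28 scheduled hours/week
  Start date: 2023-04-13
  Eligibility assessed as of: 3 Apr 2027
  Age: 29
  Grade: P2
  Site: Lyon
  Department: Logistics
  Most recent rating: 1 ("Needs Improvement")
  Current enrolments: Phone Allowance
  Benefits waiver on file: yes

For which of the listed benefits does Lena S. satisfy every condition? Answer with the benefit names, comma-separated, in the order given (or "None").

Profit Sharing Plan, Phone Allowance

Service from 2023-04-13 to 3 Apr 2027: 1451 days.
Profit Sharing Plan — service 1451 days ≥ 60 days ✓; age 29 ≥ 18 ✓; site Lyon ✓ → eligible.
Bereavement Leave — benefits waiver on file ✓; grade P2 < P4 ✗ → not eligible.
Phone Allowance — status part-time ✓ (not excluded); age 29 ≥ 21 ✓; site Lyon ✓; eligible for Profit Sharing Plan ✓ → eligible.
Employee Assistance Program — status part-time ✓ (not excluded); benefits waiver on file ✓; site Lyon ✗ (not Richmond or Boise) → not eligible.
Parking Benefit — status part-time ✓; benefits waiver on file ✓; rating 1 < 2 ✗ → not eligible.
Flexible Spending Account — status part-time ✗ (requires full-time or temporary) → not eligible.
Tuition Reimbursement — status part-time ✓ (not excluded); benefits waiver on file ✓; rating 1 < 3 ✗ → not eligible.
401(k) Plan — status part-time ✓; service 1451 days ≥ 1 month (≈30 days) ✓; age 29 ≥ 18 ✓; rating 1 < 3 ✗ → not eligible.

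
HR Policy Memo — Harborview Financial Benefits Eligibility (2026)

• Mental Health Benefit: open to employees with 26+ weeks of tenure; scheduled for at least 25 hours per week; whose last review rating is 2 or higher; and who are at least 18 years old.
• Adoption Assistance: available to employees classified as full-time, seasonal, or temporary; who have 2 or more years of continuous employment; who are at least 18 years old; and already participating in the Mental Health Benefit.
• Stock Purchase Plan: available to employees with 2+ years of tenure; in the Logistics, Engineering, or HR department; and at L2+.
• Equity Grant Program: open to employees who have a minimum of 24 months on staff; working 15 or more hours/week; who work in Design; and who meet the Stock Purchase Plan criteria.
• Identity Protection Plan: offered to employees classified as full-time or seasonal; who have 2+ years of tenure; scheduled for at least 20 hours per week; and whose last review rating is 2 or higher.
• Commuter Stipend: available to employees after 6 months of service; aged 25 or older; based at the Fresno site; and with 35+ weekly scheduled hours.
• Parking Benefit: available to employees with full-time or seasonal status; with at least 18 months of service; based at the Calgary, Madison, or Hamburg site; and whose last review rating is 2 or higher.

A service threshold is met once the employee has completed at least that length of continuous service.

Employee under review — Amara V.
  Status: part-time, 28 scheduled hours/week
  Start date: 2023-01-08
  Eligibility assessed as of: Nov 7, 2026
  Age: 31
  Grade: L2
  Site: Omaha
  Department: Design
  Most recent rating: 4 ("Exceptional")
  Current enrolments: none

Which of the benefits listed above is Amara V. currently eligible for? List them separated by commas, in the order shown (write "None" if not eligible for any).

Service from 2023-01-08 to Nov 7, 2026: 1399 days.
Mental Health Benefit — service 1399 days ≥ 26 weeks (≈182 days) ✓; 28 hrs/wk ≥ 25 ✓; rating 4 ≥ 2 ✓; age 31 ≥ 18 ✓ → eligible.
Adoption Assistance — status part-time ✗ (requires full-time, seasonal, or temporary) → not eligible.
Stock Purchase Plan — service 1399 days ≥ 2 years (≈730 days) ✓; dept Design ✗ → not eligible.
Equity Grant Program — service 1399 days ≥ 24 months (≈720 days) ✓; 28 hrs/wk ≥ 15 ✓; dept Design ✓; not eligible for Stock Purchase Plan ✗ → not eligible.
Identity Protection Plan — status part-time ✗ (requires full-time or seasonal) → not eligible.
Commuter Stipend — service 1399 days ≥ 6 months (≈180 days) ✓; age 31 ≥ 25 ✓; site Omaha ✗ (not Fresno) → not eligible.
Parking Benefit — status part-time ✗ (requires full-time or seasonal) → not eligible.

Mental Health Benefit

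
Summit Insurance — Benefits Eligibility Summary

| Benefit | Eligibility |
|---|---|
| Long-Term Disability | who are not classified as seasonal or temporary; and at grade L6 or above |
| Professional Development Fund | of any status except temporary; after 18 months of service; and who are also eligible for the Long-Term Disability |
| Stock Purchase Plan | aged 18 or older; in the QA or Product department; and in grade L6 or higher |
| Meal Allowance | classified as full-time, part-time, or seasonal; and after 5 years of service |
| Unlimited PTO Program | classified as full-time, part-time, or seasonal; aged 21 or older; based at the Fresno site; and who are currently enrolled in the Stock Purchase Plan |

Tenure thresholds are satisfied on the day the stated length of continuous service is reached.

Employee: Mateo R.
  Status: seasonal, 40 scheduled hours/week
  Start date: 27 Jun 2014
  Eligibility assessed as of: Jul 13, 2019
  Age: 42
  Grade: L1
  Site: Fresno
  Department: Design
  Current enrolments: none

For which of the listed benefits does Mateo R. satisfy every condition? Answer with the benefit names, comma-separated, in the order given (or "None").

Meal Allowance

Service from 27 Jun 2014 to Jul 13, 2019: 1842 days.
Long-Term Disability — status seasonal ✗ (excluded) → not eligible.
Professional Development Fund — status seasonal ✓ (not excluded); service 1842 days ≥ 18 months (≈540 days) ✓; not eligible for Long-Term Disability ✗ → not eligible.
Stock Purchase Plan — age 42 ≥ 18 ✓; dept Design ✗ → not eligible.
Meal Allowance — status seasonal ✓; service 1842 days ≥ 5 years (≈1825 days) ✓ → eligible.
Unlimited PTO Program — status seasonal ✓; age 42 ≥ 21 ✓; site Fresno ✓; not enrolled in Stock Purchase Plan ✗ → not eligible.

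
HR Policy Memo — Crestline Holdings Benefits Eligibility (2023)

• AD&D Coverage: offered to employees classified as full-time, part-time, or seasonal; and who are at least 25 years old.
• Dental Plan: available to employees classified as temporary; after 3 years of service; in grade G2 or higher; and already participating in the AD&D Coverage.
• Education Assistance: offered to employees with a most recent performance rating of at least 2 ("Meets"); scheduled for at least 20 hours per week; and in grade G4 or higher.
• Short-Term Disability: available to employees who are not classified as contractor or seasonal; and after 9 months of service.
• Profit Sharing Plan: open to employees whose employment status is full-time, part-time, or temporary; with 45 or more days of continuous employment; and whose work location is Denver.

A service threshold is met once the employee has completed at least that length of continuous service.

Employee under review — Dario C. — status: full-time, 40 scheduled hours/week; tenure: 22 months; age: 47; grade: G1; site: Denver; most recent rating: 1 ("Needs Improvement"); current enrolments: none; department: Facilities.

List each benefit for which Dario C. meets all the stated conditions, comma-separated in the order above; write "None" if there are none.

AD&D Coverage, Short-Term Disability, Profit Sharing Plan

AD&D Coverage — status full-time ✓; age 47 ≥ 25 ✓ → eligible.
Dental Plan — status full-time ✗ (requires temporary) → not eligible.
Education Assistance — rating 1 < 2 ✗ → not eligible.
Short-Term Disability — status full-time ✓ (not excluded); service 22 months ≥ 9 months ✓ → eligible.
Profit Sharing Plan — status full-time ✓; service 22 months ≥ 45 days ✓; site Denver ✓ → eligible.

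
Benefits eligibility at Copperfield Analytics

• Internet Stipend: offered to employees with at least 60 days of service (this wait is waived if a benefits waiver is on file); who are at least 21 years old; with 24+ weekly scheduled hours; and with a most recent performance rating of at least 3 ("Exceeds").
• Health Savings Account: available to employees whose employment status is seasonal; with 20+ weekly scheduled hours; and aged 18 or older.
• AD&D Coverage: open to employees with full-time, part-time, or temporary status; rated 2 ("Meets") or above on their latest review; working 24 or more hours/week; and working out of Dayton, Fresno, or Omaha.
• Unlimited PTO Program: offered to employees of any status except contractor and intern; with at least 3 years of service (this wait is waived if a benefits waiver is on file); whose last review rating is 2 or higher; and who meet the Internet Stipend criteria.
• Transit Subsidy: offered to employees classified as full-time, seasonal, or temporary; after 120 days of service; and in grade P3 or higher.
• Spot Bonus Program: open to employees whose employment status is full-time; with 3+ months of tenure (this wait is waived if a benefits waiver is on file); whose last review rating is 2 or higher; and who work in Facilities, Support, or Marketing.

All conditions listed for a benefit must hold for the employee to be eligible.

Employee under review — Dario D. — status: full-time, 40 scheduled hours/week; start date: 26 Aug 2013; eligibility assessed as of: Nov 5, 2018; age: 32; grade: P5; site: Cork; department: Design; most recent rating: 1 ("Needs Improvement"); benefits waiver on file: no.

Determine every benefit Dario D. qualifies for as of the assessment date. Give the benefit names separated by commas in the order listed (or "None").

Transit Subsidy

Service from 26 Aug 2013 to Nov 5, 2018: 1897 days.
Internet Stipend — no waiver, service 1897 days ≥ 60 days ✓; age 32 ≥ 21 ✓; 40 hrs/wk ≥ 24 ✓; rating 1 < 3 ✗ → not eligible.
Health Savings Account — status full-time ✗ (requires seasonal) → not eligible.
AD&D Coverage — status full-time ✓; rating 1 < 2 ✗ → not eligible.
Unlimited PTO Program — status full-time ✓ (not excluded); no waiver, service 1897 days ≥ 3 years (≈1095 days) ✓; rating 1 < 2 ✗ → not eligible.
Transit Subsidy — status full-time ✓; service 1897 days ≥ 120 days ✓; grade P5 ≥ P3 ✓ → eligible.
Spot Bonus Program — status full-time ✓; no waiver, service 1897 days ≥ 3 months (≈90 days) ✓; rating 1 < 2 ✗ → not eligible.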